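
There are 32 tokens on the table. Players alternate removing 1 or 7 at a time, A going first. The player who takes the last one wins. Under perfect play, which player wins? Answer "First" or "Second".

Second

Positions where the player to move wins (W) vs loses (L):
i:   0  1  2  3  4  5  6  7  8  9 10 11 12 13 14 15 16 17 18 19 20 21 22 23 24 25 26 27 28 29 30 31 32
     L  W  L  W  L  W  L  W  L  W  L  W  L  W  L  W  L  W  L  W  L  W  L  W  L  W  L  W  L  W  L  W  L
Position 32 is L, so the second player wins.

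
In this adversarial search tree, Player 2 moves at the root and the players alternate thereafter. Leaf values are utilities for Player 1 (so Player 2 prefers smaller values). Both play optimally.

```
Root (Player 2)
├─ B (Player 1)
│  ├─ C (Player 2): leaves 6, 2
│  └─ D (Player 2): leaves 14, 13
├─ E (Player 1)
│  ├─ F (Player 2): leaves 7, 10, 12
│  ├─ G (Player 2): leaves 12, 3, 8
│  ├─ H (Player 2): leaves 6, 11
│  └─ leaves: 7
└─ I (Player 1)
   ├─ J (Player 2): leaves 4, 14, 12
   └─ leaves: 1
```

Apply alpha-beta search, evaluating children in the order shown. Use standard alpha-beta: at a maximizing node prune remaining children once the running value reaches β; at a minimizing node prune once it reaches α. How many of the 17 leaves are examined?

15

C [α=-∞,β=+∞]: v=2
D [α=2,β=+∞]: v=13
B [α=-∞,β=+∞]: v=13
F [α=-∞,β=13]: v=7
G [α=7,β=13]: v=3 after child 2 ≤ α → α-cutoff, skip 1
H [α=7,β=13]: v=6 after child 1 ≤ α → α-cutoff, skip 1
E [α=-∞,β=13]: v=7
J [α=-∞,β=7]: v=4
I [α=-∞,β=7]: v=4
Root [α=-∞,β=+∞]: v=4
Leaves evaluated: 15 of 17.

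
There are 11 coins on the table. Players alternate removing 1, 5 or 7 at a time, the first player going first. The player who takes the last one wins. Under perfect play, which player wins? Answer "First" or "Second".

First

Mark each pile size as W (mover wins) or L (mover loses):
i:   0  1  2  3  4  5  6  7  8  9 10 11
     L  W  L  W  L  W  L  W  L  W  L  W
Position 11 is W, so the first player wins.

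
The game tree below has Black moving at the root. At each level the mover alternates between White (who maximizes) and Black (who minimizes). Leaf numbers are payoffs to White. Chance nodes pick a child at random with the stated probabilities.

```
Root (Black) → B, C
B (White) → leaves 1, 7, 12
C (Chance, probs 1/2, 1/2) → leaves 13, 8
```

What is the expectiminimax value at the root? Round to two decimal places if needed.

10.5

B (White): max(1, 7, 12) = 12
C (Chance): 1/2·13 + 1/2·8 = 10.5
Root (Black): min(12, 10.5) = 10.5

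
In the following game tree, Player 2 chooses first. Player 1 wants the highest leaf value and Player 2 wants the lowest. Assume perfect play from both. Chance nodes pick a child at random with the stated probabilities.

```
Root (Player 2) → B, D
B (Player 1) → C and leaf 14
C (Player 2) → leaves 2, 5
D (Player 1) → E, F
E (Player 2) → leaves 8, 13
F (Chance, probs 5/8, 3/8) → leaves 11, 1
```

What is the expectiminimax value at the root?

8

C (Player 2): min(2, 5) = 2
B (Player 1): max(2, 14) = 14
E (Player 2): min(8, 13) = 8
F (Chance): 5/8·11 + 3/8·1 = 7.25
D (Player 1): max(8, 7.25) = 8
Root (Player 2): min(14, 8) = 8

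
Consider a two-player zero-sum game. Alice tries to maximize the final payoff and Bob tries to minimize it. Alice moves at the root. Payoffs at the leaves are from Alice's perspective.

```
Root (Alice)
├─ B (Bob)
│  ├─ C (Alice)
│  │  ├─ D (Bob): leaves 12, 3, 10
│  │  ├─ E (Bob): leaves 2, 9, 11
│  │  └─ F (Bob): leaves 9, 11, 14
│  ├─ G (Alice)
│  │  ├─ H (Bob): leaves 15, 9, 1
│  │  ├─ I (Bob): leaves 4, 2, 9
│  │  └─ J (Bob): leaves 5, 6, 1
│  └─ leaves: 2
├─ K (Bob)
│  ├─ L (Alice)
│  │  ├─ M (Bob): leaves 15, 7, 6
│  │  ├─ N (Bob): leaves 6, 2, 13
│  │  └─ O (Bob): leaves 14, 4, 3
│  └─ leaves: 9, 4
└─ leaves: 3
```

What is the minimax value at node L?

M: min(15, 7, 6) = 6
N: min(6, 2, 13) = 2
O: min(14, 4, 3) = 3
L: max(6, 2, 3) = 6

6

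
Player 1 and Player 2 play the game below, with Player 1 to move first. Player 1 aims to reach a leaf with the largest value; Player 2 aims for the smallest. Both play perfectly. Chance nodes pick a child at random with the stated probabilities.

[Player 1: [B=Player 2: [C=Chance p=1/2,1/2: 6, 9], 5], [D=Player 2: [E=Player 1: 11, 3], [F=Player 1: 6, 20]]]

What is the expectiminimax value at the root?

C (Chance): 1/2·6 + 1/2·9 = 7.5
B (Player 2): min(7.5, 5) = 5
E (Player 1): max(11, 3) = 11
F (Player 1): max(6, 20) = 20
D (Player 2): min(11, 20) = 11
Root (Player 1): max(5, 11) = 11

11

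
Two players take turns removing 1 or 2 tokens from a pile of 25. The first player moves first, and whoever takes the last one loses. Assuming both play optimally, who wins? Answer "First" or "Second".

Mark each pile size as W (mover wins) or L (mover loses):
i:   0  1  2  3  4  5  6  7  8  9 10 11 12 13 14 15 16 17 18 19 20 21 22 23 24 25
     W  L  W  W  L  W  W  L  W  W  L  W  W  L  W  W  L  W  W  L  W  W  L  W  W  L
Position 25 is L, so the second player wins.

Second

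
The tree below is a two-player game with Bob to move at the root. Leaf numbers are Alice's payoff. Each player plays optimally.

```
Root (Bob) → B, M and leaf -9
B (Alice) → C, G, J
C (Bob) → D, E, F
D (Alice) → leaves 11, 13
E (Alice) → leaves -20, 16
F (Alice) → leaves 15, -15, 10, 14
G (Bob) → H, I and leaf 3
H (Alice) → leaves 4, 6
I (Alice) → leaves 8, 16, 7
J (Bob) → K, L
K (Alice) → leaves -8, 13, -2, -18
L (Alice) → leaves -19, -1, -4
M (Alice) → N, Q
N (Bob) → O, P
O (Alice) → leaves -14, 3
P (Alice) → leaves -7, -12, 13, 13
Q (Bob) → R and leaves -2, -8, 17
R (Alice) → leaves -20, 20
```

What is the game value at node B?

D: max(11, 13) = 13
E: max(-20, 16) = 16
F: max(15, -15, 10, 14) = 15
C: min(13, 16, 15) = 13
H: max(4, 6) = 6
I: max(8, 16, 7) = 16
G: min(6, 16, 3) = 3
K: max(-8, 13, -2, -18) = 13
L: max(-19, -1, -4) = -1
J: min(13, -1) = -1
B: max(13, 3, -1) = 13

13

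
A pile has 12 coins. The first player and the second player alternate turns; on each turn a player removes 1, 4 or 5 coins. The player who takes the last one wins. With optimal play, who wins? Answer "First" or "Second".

First

i:   0  1  2  3  4  5  6  7  8  9 10 11 12
     L  W  L  W  W  W  W  W  L  W  L  W  W
Position 12 is W, so the first player wins.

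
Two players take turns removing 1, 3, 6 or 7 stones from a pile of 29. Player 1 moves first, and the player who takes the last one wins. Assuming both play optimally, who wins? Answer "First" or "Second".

First

Positions where the player to move wins (W) vs loses (L):
i:   0  1  2  3  4  5  6  7  8  9 10 11 12 13 14 15 16 17 18 19 20 21 22 23 24 25 26 27 28 29
     L  W  L  W  L  W  W  W  W  W  W  W  L  W  L  W  L  W  W  W  W  W  W  W  L  W  L  W  L  W
Position 29 is W, so the first player wins.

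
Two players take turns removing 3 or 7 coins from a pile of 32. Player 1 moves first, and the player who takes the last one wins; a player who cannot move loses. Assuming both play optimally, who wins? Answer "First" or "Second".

Second

Mark each pile size as W (mover wins) or L (mover loses):
i:   0  1  2  3  4  5  6  7  8  9 10 11 12 13 14 15 16 17 18 19 20 21 22 23 24 25 26 27 28 29 30 31 32
     L  L  L  W  W  W  L  W  W  W  L  L  L  W  W  W  L  W  W  W  L  L  L  W  W  W  L  W  W  W  L  L  L
Position 32 is L, so the second player wins.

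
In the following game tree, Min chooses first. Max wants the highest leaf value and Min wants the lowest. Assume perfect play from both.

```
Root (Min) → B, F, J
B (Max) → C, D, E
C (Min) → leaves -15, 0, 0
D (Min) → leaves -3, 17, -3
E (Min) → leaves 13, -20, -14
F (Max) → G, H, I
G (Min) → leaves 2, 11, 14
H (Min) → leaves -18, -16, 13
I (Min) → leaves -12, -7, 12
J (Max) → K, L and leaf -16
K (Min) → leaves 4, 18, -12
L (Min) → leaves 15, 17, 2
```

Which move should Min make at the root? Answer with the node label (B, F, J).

B

C (Min): min(-15, 0, 0) = -15
D (Min): min(-3, 17, -3) = -3
E (Min): min(13, -20, -14) = -20
B (Max): max(-15, -3, -20) = -3
G (Min): min(2, 11, 14) = 2
H (Min): min(-18, -16, 13) = -18
I (Min): min(-12, -7, 12) = -12
F (Max): max(2, -18, -12) = 2
K (Min): min(4, 18, -12) = -12
L (Min): min(15, 17, 2) = 2
J (Max): max(-12, 2, -16) = 2
Root (Min): min(-3, 2, 2) = -3
Min picks the child with the lowest value: B (value -3).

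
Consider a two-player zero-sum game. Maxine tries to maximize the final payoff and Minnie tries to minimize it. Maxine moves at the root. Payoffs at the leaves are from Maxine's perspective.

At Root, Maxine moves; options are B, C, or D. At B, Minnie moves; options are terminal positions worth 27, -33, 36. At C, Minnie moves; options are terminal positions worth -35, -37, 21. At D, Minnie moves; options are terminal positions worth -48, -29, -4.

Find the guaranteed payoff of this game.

-33

B (Minnie): min(27, -33, 36) = -33
C (Minnie): min(-35, -37, 21) = -37
D (Minnie): min(-48, -29, -4) = -48
Root (Maxine): max(-33, -37, -48) = -33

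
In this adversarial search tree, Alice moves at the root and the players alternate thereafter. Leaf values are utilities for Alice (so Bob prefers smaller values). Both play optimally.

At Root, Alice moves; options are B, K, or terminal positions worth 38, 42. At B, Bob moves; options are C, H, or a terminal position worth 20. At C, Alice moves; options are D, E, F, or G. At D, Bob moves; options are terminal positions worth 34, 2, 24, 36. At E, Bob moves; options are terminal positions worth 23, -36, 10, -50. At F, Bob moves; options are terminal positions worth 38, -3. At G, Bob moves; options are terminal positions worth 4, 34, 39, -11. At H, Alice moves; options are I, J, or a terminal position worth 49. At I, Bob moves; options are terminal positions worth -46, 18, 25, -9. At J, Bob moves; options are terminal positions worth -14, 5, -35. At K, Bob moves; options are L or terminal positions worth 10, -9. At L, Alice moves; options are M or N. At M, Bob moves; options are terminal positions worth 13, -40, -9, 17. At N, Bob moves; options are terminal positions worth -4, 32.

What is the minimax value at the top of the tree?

42

D (Bob): min(34, 2, 24, 36) = 2
E (Bob): min(23, -36, 10, -50) = -50
F (Bob): min(38, -3) = -3
G (Bob): min(4, 34, 39, -11) = -11
C (Alice): max(2, -50, -3, -11) = 2
I (Bob): min(-46, 18, 25, -9) = -46
J (Bob): min(-14, 5, -35) = -35
H (Alice): max(-46, -35, 49) = 49
B (Bob): min(2, 49, 20) = 2
M (Bob): min(13, -40, -9, 17) = -40
N (Bob): min(-4, 32) = -4
L (Alice): max(-40, -4) = -4
K (Bob): min(-4, 10, -9) = -9
Root (Alice): max(2, -9, 38, 42) = 42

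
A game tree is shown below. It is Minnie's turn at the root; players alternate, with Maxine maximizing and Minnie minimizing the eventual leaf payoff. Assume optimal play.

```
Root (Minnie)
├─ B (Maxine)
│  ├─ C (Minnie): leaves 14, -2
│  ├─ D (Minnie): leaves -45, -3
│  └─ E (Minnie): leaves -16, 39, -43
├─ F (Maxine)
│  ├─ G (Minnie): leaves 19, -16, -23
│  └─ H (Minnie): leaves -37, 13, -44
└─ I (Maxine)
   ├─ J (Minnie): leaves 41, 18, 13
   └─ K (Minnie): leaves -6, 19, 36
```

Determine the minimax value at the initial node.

-23

C (Minnie): min(14, -2) = -2
D (Minnie): min(-45, -3) = -45
E (Minnie): min(-16, 39, -43) = -43
B (Maxine): max(-2, -45, -43) = -2
G (Minnie): min(19, -16, -23) = -23
H (Minnie): min(-37, 13, -44) = -44
F (Maxine): max(-23, -44) = -23
J (Minnie): min(41, 18, 13) = 13
K (Minnie): min(-6, 19, 36) = -6
I (Maxine): max(13, -6) = 13
Root (Minnie): min(-2, -23, 13) = -23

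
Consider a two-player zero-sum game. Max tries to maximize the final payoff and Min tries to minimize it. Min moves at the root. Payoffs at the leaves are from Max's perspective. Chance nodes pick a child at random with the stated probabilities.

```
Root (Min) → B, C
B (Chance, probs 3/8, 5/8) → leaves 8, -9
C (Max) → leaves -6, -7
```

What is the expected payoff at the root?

B (Chance): 3/8·8 + 5/8·-9 = -2.62
C (Max): max(-6, -7) = -6
Root (Min): min(-2.62, -6) = -6

-6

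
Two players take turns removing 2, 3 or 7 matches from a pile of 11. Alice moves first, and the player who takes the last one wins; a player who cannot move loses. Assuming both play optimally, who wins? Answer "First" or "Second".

Second

W/L table (W = player to move can force a win):
i:   0  1  2  3  4  5  6  7  8  9 10 11
     L  L  W  W  W  L  L  W  W  W  L  L
Position 11 is L, so the second player wins.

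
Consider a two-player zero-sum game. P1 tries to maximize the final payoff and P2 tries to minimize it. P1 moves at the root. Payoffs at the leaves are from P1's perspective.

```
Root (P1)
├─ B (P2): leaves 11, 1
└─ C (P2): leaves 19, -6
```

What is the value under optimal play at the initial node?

1

B (P2): min(11, 1) = 1
C (P2): min(19, -6) = -6
Root (P1): max(1, -6) = 1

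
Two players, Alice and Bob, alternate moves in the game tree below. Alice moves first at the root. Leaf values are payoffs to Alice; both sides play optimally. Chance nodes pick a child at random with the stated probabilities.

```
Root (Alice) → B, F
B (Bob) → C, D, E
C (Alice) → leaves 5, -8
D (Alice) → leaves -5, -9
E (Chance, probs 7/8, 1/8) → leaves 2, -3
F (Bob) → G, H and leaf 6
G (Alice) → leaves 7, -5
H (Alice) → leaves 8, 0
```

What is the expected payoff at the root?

6

C (Alice): max(5, -8) = 5
D (Alice): max(-5, -9) = -5
E (Chance): 7/8·2 + 1/8·-3 = 1.38
B (Bob): min(5, -5, 1.38) = -5
G (Alice): max(7, -5) = 7
H (Alice): max(8, 0) = 8
F (Bob): min(7, 8, 6) = 6
Root (Alice): max(-5, 6) = 6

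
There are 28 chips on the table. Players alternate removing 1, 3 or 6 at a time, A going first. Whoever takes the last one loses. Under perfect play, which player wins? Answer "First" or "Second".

W/L table (W = player to move can force a win):
i:   0  1  2  3  4  5  6  7  8  9 10 11 12 13 14 15 16 17 18 19 20 21 22 23 24 25 26 27 28
     W  L  W  L  W  L  W  W  W  W  L  W  L  W  L  W  W  W  W  L  W  L  W  L  W  W  W  W  L
Position 28 is L, so the second player wins.

Second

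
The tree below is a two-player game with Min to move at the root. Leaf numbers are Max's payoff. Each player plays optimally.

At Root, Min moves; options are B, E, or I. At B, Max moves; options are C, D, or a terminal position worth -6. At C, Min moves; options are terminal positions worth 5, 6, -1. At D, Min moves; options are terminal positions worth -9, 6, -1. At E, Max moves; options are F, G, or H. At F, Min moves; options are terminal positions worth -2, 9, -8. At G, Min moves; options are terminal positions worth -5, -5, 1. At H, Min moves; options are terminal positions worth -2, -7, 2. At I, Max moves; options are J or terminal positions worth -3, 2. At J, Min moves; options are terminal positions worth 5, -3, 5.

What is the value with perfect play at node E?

F: min(-2, 9, -8) = -8
G: min(-5, -5, 1) = -5
H: min(-2, -7, 2) = -7
E: max(-8, -5, -7) = -5

-5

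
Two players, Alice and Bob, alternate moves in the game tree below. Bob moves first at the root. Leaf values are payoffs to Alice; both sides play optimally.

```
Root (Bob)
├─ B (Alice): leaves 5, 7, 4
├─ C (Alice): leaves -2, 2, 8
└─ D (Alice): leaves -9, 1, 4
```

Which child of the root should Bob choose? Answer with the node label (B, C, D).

D

B (Alice): max(5, 7, 4) = 7
C (Alice): max(-2, 2, 8) = 8
D (Alice): max(-9, 1, 4) = 4
Root (Bob): min(7, 8, 4) = 4
Bob picks the child with the lowest value: D (value 4).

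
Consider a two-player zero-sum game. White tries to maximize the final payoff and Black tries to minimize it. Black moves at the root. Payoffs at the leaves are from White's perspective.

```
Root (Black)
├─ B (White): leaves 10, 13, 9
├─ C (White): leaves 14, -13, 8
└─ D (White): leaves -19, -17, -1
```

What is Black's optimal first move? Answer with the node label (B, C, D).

D

B (White): max(10, 13, 9) = 13
C (White): max(14, -13, 8) = 14
D (White): max(-19, -17, -1) = -1
Root (Black): min(13, 14, -1) = -1
Black picks the child with the lowest value: D (value -1).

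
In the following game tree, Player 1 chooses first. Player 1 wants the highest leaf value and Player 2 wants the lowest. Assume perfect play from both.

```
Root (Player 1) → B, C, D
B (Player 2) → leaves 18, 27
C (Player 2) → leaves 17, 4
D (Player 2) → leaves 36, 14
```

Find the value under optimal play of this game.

18

B (Player 2): min(18, 27) = 18
C (Player 2): min(17, 4) = 4
D (Player 2): min(36, 14) = 14
Root (Player 1): max(18, 4, 14) = 18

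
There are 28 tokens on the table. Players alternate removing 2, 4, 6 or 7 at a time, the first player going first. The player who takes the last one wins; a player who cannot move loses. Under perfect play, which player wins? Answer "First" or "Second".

i:   0  1  2  3  4  5  6  7  8  9 10 11 12 13 14 15 16 17 18 19 20 21 22 23 24 25 26 27 28
     L  L  W  W  W  W  W  W  W  L  L  W  W  W  W  W  W  W  L  L  W  W  W  W  W  W  W  L  L
Position 28 is L, so the second player wins.

Second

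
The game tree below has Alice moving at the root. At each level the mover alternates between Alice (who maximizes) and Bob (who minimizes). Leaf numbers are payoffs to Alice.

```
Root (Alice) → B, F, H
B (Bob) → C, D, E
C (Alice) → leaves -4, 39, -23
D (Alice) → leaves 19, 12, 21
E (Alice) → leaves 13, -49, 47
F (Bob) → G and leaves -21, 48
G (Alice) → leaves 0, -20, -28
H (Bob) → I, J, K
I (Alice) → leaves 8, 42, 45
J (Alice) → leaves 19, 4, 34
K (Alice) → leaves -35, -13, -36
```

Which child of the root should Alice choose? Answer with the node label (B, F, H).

B

C (Alice): max(-4, 39, -23) = 39
D (Alice): max(19, 12, 21) = 21
E (Alice): max(13, -49, 47) = 47
B (Bob): min(39, 21, 47) = 21
G (Alice): max(0, -20, -28) = 0
F (Bob): min(0, -21, 48) = -21
I (Alice): max(8, 42, 45) = 45
J (Alice): max(19, 4, 34) = 34
K (Alice): max(-35, -13, -36) = -13
H (Bob): min(45, 34, -13) = -13
Root (Alice): max(21, -21, -13) = 21
Alice picks the child with the highest value: B (value 21).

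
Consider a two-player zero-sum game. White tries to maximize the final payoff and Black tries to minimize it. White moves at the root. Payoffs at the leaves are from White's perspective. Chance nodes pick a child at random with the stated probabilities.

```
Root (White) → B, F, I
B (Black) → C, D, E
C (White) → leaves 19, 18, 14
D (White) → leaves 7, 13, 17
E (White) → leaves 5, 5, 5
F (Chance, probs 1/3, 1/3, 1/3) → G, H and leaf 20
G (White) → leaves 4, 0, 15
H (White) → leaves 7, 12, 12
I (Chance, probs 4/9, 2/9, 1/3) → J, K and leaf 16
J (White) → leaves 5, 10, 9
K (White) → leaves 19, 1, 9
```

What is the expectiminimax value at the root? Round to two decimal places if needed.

C (White): max(19, 18, 14) = 19
D (White): max(7, 13, 17) = 17
E (White): max(5, 5, 5) = 5
B (Black): min(19, 17, 5) = 5
G (White): max(4, 0, 15) = 15
H (White): max(7, 12, 12) = 12
F (Chance): 1/3·15 + 1/3·12 + 1/3·20 = 15.67
J (White): max(5, 10, 9) = 10
K (White): max(19, 1, 9) = 19
I (Chance): 4/9·10 + 2/9·19 + 1/3·16 = 14
Root (White): max(5, 15.67, 14) = 15.67

15.67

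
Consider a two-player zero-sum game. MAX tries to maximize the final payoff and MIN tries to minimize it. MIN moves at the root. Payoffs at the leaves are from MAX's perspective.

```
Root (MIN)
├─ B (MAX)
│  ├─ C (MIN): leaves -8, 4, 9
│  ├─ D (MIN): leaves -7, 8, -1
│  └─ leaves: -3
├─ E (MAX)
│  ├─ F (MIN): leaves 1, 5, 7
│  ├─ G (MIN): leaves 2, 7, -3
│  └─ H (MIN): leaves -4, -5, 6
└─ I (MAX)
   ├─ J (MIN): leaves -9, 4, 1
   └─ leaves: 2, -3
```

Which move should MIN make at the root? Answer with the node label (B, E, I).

B

C (MIN): min(-8, 4, 9) = -8
D (MIN): min(-7, 8, -1) = -7
B (MAX): max(-8, -7, -3) = -3
F (MIN): min(1, 5, 7) = 1
G (MIN): min(2, 7, -3) = -3
H (MIN): min(-4, -5, 6) = -5
E (MAX): max(1, -3, -5) = 1
J (MIN): min(-9, 4, 1) = -9
I (MAX): max(-9, 2, -3) = 2
Root (MIN): min(-3, 1, 2) = -3
MIN picks the child with the lowest value: B (value -3).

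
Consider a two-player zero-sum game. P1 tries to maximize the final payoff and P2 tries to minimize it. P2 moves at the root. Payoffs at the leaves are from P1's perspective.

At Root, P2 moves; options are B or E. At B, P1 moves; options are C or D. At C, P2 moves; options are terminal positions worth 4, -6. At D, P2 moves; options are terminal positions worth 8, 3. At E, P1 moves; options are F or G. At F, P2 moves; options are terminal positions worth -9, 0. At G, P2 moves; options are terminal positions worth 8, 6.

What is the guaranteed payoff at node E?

F: min(-9, 0) = -9
G: min(8, 6) = 6
E: max(-9, 6) = 6

6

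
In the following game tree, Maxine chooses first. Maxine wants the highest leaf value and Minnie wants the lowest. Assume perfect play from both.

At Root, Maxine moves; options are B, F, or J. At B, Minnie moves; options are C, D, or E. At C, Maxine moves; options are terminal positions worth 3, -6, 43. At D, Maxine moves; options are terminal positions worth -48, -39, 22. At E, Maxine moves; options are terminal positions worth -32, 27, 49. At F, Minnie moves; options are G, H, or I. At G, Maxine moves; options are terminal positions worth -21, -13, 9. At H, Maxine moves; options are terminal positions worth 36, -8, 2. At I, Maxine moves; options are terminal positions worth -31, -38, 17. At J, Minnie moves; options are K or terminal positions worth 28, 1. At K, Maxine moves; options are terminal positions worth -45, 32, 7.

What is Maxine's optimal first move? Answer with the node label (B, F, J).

C (Maxine): max(3, -6, 43) = 43
D (Maxine): max(-48, -39, 22) = 22
E (Maxine): max(-32, 27, 49) = 49
B (Minnie): min(43, 22, 49) = 22
G (Maxine): max(-21, -13, 9) = 9
H (Maxine): max(36, -8, 2) = 36
I (Maxine): max(-31, -38, 17) = 17
F (Minnie): min(9, 36, 17) = 9
K (Maxine): max(-45, 32, 7) = 32
J (Minnie): min(32, 28, 1) = 1
Root (Maxine): max(22, 9, 1) = 22
Maxine picks the child with the highest value: B (value 22).

B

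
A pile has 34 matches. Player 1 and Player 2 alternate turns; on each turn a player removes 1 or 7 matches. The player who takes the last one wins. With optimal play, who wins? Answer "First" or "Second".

Second

Mark each pile size as W (mover wins) or L (mover loses):
i:   0  1  2  3  4  5  6  7  8  9 10 11 12 13 14 15 16 17 18 19 20 21 22 23 24 25 26 27 28 29 30 31 32 33 34
     L  W  L  W  L  W  L  W  L  W  L  W  L  W  L  W  L  W  L  W  L  W  L  W  L  W  L  W  L  W  L  W  L  W  L
Position 34 is L, so the second player wins.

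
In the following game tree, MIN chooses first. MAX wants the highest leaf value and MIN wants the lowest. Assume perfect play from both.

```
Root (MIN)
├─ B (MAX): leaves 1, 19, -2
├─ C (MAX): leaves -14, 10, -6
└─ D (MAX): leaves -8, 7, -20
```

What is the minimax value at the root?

7

B (MAX): max(1, 19, -2) = 19
C (MAX): max(-14, 10, -6) = 10
D (MAX): max(-8, 7, -20) = 7
Root (MIN): min(19, 10, 7) = 7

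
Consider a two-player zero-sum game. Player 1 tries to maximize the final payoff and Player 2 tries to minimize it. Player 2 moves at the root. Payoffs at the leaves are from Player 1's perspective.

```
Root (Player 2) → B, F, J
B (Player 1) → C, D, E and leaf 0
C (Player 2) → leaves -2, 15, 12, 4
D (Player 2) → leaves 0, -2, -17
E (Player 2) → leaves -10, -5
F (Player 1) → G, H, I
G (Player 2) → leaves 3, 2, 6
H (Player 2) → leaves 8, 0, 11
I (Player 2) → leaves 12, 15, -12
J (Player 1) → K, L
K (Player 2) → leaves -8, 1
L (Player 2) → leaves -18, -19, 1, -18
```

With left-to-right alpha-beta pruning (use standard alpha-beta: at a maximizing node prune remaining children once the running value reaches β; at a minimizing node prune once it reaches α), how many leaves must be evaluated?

C [α=-∞,β=+∞]: v=-2
D [α=-2,β=+∞]: v=-2 after child 2 ≤ α → α-cutoff, skip 1
E [α=-2,β=+∞]: v=-10 after child 1 ≤ α → α-cutoff, skip 1
B [α=-∞,β=+∞]: v=0
G [α=-∞,β=0]: v=2
F [α=-∞,β=0]: v=2 after child 1 ≥ β → β-cutoff, skip 2
K [α=-∞,β=0]: v=-8
L [α=-8,β=0]: v=-18 after child 1 ≤ α → α-cutoff, skip 3
J [α=-∞,β=0]: v=-8
Root [α=-∞,β=+∞]: v=-8
Leaves evaluated: 14 of 25.

14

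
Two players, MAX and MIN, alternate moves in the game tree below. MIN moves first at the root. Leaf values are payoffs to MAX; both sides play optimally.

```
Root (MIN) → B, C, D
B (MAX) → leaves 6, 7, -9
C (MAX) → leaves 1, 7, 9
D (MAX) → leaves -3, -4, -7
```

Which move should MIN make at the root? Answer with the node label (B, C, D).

D

B (MAX): max(6, 7, -9) = 7
C (MAX): max(1, 7, 9) = 9
D (MAX): max(-3, -4, -7) = -3
Root (MIN): min(7, 9, -3) = -3
MIN picks the child with the lowest value: D (value -3).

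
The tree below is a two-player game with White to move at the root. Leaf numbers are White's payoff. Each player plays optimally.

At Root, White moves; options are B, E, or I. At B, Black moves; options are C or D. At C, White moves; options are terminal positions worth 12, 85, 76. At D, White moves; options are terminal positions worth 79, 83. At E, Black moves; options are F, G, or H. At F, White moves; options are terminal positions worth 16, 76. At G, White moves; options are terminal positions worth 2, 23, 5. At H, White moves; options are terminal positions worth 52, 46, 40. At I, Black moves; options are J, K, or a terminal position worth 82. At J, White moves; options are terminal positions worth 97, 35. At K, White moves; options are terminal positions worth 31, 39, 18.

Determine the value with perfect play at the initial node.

C (White): max(12, 85, 76) = 85
D (White): max(79, 83) = 83
B (Black): min(85, 83) = 83
F (White): max(16, 76) = 76
G (White): max(2, 23, 5) = 23
H (White): max(52, 46, 40) = 52
E (Black): min(76, 23, 52) = 23
J (White): max(97, 35) = 97
K (White): max(31, 39, 18) = 39
I (Black): min(97, 39, 82) = 39
Root (White): max(83, 23, 39) = 83

83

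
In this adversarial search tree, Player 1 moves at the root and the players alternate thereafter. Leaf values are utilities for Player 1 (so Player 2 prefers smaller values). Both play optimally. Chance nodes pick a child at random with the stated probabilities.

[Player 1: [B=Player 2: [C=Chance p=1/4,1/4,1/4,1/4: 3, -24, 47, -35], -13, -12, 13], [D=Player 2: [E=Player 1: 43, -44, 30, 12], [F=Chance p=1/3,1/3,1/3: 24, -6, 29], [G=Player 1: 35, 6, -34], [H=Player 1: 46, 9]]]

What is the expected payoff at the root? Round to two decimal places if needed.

15.67

C (Chance): 1/4·3 + 1/4·-24 + 1/4·47 + 1/4·-35 = -2.25
B (Player 2): min(-2.25, -13, -12, 13) = -13
E (Player 1): max(43, -44, 30, 12) = 43
F (Chance): 1/3·24 + 1/3·-6 + 1/3·29 = 15.67
G (Player 1): max(35, 6, -34) = 35
H (Player 1): max(46, 9) = 46
D (Player 2): min(43, 15.67, 35, 46) = 15.67
Root (Player 1): max(-13, 15.67) = 15.67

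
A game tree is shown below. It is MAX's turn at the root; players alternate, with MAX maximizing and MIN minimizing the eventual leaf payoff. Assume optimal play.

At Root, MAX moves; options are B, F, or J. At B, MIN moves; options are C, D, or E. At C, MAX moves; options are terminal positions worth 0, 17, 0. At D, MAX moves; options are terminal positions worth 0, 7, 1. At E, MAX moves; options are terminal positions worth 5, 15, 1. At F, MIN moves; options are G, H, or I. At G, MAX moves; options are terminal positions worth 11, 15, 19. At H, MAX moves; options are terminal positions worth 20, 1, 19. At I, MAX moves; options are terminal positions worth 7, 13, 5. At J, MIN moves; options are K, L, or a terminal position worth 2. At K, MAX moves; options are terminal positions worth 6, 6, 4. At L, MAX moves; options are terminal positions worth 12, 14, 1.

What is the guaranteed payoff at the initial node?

13

C (MAX): max(0, 17, 0) = 17
D (MAX): max(0, 7, 1) = 7
E (MAX): max(5, 15, 1) = 15
B (MIN): min(17, 7, 15) = 7
G (MAX): max(11, 15, 19) = 19
H (MAX): max(20, 1, 19) = 20
I (MAX): max(7, 13, 5) = 13
F (MIN): min(19, 20, 13) = 13
K (MAX): max(6, 6, 4) = 6
L (MAX): max(12, 14, 1) = 14
J (MIN): min(6, 14, 2) = 2
Root (MAX): max(7, 13, 2) = 13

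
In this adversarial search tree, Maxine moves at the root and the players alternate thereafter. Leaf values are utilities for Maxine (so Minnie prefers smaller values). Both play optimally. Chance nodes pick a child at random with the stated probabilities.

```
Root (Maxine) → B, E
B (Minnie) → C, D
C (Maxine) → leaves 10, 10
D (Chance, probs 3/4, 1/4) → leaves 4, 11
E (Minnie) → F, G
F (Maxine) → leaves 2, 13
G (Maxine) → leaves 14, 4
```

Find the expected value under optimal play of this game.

C (Maxine): max(10, 10) = 10
D (Chance): 3/4·4 + 1/4·11 = 5.75
B (Minnie): min(10, 5.75) = 5.75
F (Maxine): max(2, 13) = 13
G (Maxine): max(14, 4) = 14
E (Minnie): min(13, 14) = 13
Root (Maxine): max(5.75, 13) = 13

13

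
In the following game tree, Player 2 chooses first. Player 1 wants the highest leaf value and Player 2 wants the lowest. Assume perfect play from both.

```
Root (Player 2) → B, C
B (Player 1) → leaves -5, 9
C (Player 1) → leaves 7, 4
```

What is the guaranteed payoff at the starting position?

7

B (Player 1): max(-5, 9) = 9
C (Player 1): max(7, 4) = 7
Root (Player 2): min(9, 7) = 7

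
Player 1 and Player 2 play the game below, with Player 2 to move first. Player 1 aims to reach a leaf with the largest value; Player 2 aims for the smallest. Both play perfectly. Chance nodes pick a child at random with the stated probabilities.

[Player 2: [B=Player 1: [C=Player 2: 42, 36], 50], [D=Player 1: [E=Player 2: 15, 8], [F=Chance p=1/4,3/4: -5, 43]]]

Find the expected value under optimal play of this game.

C (Player 2): min(42, 36) = 36
B (Player 1): max(36, 50) = 50
E (Player 2): min(15, 8) = 8
F (Chance): 1/4·-5 + 3/4·43 = 31
D (Player 1): max(8, 31) = 31
Root (Player 2): min(50, 31) = 31

31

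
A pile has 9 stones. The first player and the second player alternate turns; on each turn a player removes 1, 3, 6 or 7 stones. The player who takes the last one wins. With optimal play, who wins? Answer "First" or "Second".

Positions where the player to move wins (W) vs loses (L):
i:   0  1  2  3  4  5  6  7  8  9
     L  W  L  W  L  W  W  W  W  W
Position 9 is W, so the first player wins.

First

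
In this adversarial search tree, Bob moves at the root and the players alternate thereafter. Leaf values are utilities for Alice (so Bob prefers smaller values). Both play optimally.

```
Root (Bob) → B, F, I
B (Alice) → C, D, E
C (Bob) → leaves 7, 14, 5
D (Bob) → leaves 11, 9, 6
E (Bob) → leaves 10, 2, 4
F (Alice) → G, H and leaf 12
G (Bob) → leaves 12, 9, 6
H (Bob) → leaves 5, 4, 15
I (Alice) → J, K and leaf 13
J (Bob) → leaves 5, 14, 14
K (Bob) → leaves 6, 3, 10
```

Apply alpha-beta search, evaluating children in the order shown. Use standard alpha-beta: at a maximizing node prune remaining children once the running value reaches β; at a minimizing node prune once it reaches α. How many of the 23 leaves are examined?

17

C [α=-∞,β=+∞]: v=5
D [α=5,β=+∞]: v=6
E [α=6,β=+∞]: v=2 after child 2 ≤ α → α-cutoff, skip 1
B [α=-∞,β=+∞]: v=6
G [α=-∞,β=6]: v=6
F [α=-∞,β=6]: v=6 after child 1 ≥ β → β-cutoff, skip 2
J [α=-∞,β=6]: v=5
K [α=5,β=6]: v=3 after child 2 ≤ α → α-cutoff, skip 1
I [α=-∞,β=6]: v=13
Root [α=-∞,β=+∞]: v=6
Leaves evaluated: 17 of 23.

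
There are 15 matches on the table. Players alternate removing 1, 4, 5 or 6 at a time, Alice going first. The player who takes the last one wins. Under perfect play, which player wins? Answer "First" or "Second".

Mark each pile size as W (mover wins) or L (mover loses):
i:   0  1  2  3  4  5  6  7  8  9 10 11 12 13 14 15
     L  W  L  W  W  W  W  W  W  L  W  L  W  W  W  W
Position 15 is W, so the first player wins.

First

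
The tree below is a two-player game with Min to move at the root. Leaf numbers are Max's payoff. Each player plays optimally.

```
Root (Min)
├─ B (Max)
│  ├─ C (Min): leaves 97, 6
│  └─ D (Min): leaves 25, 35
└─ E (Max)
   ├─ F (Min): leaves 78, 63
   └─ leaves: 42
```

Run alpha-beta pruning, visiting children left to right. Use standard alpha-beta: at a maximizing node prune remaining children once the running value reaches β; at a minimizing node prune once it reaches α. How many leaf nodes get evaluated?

C [α=-∞,β=+∞]: v=6
D [α=6,β=+∞]: v=25
B [α=-∞,β=+∞]: v=25
F [α=-∞,β=25]: v=63
E [α=-∞,β=25]: v=63 after child 1 ≥ β → β-cutoff, skip 1
Root [α=-∞,β=+∞]: v=25
Leaves evaluated: 6 of 7.

6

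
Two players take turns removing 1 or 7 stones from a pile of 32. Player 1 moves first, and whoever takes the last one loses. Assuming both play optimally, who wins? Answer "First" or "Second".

i:   0  1  2  3  4  5  6  7  8  9 10 11 12 13 14 15 16 17 18 19 20 21 22 23 24 25 26 27 28 29 30 31 32
     W  L  W  L  W  L  W  L  W  L  W  L  W  L  W  L  W  L  W  L  W  L  W  L  W  L  W  L  W  L  W  L  W
Position 32 is W, so the first player wins.

First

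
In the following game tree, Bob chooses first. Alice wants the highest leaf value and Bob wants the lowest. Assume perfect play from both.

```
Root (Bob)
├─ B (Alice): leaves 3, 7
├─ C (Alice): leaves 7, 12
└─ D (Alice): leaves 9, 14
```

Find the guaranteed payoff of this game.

7

B (Alice): max(3, 7) = 7
C (Alice): max(7, 12) = 12
D (Alice): max(9, 14) = 14
Root (Bob): min(7, 12, 14) = 7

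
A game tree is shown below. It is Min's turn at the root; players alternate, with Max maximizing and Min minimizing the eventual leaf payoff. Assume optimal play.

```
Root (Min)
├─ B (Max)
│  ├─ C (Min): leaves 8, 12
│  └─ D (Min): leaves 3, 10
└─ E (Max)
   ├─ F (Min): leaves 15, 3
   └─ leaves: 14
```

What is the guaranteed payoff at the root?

8

C (Min): min(8, 12) = 8
D (Min): min(3, 10) = 3
B (Max): max(8, 3) = 8
F (Min): min(15, 3) = 3
E (Max): max(3, 14) = 14
Root (Min): min(8, 14) = 8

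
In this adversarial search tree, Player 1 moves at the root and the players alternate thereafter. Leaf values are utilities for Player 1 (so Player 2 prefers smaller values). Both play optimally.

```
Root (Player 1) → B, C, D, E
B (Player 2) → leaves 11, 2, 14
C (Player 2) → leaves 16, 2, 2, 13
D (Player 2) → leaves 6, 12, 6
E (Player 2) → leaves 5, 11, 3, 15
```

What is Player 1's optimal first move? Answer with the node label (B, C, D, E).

B (Player 2): min(11, 2, 14) = 2
C (Player 2): min(16, 2, 2, 13) = 2
D (Player 2): min(6, 12, 6) = 6
E (Player 2): min(5, 11, 3, 15) = 3
Root (Player 1): max(2, 2, 6, 3) = 6
Player 1 picks the child with the highest value: D (value 6).

D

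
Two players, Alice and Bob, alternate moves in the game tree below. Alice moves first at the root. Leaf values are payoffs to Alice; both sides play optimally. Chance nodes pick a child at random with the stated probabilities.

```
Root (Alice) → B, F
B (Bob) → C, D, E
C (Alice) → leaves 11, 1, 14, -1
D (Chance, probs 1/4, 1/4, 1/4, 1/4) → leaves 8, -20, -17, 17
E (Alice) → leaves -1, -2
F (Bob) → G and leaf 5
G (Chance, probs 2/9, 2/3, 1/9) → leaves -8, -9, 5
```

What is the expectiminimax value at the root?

-3

C (Alice): max(11, 1, 14, -1) = 14
D (Chance): 1/4·8 + 1/4·-20 + 1/4·-17 + 1/4·17 = -3
E (Alice): max(-1, -2) = -1
B (Bob): min(14, -3, -1) = -3
G (Chance): 2/9·-8 + 2/3·-9 + 1/9·5 = -7.22
F (Bob): min(-7.22, 5) = -7.22
Root (Alice): max(-3, -7.22) = -3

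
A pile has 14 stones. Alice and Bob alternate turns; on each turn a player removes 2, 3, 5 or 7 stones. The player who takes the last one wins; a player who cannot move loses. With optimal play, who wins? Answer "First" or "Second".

Mark each pile size as W (mover wins) or L (mover loses):
i:   0  1  2  3  4  5  6  7  8  9 10 11 12 13 14
     L  L  W  W  W  W  W  W  W  L  L  W  W  W  W
Position 14 is W, so the first player wins.

First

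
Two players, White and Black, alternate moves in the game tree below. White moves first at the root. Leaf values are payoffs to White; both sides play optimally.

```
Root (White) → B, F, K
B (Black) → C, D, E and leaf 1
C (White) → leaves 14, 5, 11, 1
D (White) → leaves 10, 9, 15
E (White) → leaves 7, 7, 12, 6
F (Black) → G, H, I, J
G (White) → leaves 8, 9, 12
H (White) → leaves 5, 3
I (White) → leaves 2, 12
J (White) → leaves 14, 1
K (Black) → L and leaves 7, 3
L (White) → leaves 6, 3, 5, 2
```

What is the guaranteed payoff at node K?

L: max(6, 3, 5, 2) = 6
K: min(6, 7, 3) = 3

3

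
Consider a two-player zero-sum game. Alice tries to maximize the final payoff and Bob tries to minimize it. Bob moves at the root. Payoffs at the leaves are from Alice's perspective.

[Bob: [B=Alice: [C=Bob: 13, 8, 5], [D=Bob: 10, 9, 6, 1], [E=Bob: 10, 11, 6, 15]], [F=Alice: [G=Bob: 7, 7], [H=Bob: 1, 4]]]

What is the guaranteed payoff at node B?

6

C: min(13, 8, 5) = 5
D: min(10, 9, 6, 1) = 1
E: min(10, 11, 6, 15) = 6
B: max(5, 1, 6) = 6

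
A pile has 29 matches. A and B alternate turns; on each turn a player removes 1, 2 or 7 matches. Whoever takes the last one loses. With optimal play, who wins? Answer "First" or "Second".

Mark each pile size as W (mover wins) or L (mover loses):
i:   0  1  2  3  4  5  6  7  8  9 10 11 12 13 14 15 16 17 18 19 20 21 22 23 24 25 26 27 28 29
     W  L  W  W  L  W  W  L  W  W  L  W  W  L  W  W  L  W  W  L  W  W  L  W  W  L  W  W  L  W
Position 29 is W, so the first player wins.

First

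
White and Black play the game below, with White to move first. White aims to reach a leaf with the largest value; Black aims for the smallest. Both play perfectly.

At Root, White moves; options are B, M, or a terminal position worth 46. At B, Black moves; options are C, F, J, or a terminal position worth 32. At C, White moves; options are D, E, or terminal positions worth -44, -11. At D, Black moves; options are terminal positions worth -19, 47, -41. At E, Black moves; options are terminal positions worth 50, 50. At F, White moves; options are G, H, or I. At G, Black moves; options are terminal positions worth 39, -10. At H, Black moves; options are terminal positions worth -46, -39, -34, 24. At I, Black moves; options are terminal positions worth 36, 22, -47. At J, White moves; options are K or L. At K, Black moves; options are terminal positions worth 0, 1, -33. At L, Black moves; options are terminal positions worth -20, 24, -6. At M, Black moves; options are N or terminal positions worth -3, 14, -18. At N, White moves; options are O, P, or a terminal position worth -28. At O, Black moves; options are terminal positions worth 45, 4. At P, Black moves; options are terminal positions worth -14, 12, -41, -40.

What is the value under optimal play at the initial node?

D (Black): min(-19, 47, -41) = -41
E (Black): min(50, 50) = 50
C (White): max(-41, 50, -44, -11) = 50
G (Black): min(39, -10) = -10
H (Black): min(-46, -39, -34, 24) = -46
I (Black): min(36, 22, -47) = -47
F (White): max(-10, -46, -47) = -10
K (Black): min(0, 1, -33) = -33
L (Black): min(-20, 24, -6) = -20
J (White): max(-33, -20) = -20
B (Black): min(50, -10, -20, 32) = -20
O (Black): min(45, 4) = 4
P (Black): min(-14, 12, -41, -40) = -41
N (White): max(4, -41, -28) = 4
M (Black): min(4, -3, 14, -18) = -18
Root (White): max(-20, -18, 46) = 46

46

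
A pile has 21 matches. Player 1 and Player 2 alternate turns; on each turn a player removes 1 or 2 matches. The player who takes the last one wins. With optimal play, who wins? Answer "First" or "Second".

Second

W/L table (W = player to move can force a win):
i:   0  1  2  3  4  5  6  7  8  9 10 11 12 13 14 15 16 17 18 19 20 21
     L  W  W  L  W  W  L  W  W  L  W  W  L  W  W  L  W  W  L  W  W  L
Position 21 is L, so the second player wins.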